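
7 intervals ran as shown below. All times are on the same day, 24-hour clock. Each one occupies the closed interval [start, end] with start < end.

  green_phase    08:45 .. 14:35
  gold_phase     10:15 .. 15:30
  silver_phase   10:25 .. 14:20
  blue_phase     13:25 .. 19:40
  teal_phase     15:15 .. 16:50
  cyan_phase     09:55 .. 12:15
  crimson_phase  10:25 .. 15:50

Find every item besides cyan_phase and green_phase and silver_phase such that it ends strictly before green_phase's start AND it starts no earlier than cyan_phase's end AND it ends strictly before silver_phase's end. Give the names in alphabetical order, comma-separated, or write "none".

none

Conditions: its end is strictly before green_phase's start (X.end < 08:45) AND its start is no earlier than cyan_phase's end (X.start >= 12:15) AND its end is strictly before silver_phase's end (X.end < 14:20).
blue_phase: end 19:40 < 08:45? ✗; start 13:25 >= 12:15? ✓; end 19:40 < 14:20? ✗ → no.
crimson_phase: end 15:50 < 08:45? ✗; start 10:25 >= 12:15? ✗; end 15:50 < 14:20? ✗ → no.
gold_phase: end 15:30 < 08:45? ✗; start 10:15 >= 12:15? ✗; end 15:30 < 14:20? ✗ → no.
teal_phase: end 16:50 < 08:45? ✗; start 15:15 >= 12:15? ✓; end 16:50 < 14:20? ✗ → no.
Result: none.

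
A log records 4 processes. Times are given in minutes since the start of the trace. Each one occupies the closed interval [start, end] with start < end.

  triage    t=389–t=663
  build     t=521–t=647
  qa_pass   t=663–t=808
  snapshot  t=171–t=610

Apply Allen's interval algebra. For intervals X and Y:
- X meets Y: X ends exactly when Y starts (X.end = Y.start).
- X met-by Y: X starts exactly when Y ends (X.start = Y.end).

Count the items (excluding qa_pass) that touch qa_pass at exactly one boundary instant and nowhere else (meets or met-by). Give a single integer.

1

Target qa_pass = [t=663, t=808].
build [t=521, t=647] → before → no.
snapshot [t=171, t=610] → before → no.
triage [t=389, t=663] → meets → counts.
Total: 1.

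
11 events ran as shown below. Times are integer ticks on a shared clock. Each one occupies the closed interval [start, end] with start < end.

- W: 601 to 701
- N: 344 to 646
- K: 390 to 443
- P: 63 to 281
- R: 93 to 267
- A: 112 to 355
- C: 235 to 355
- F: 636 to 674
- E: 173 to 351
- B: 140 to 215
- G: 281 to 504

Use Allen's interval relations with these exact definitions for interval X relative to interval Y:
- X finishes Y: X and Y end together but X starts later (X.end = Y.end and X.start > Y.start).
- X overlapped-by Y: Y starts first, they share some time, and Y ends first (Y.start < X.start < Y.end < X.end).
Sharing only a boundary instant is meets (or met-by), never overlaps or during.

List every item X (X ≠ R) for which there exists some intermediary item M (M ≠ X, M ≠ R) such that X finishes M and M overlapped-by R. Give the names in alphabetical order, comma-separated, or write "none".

C

Target R = [93, 267].
Intermediaries M with M overlapped-by R: A, C, E.
Via A — items with X finishes A: C.
Via C — items with X finishes C: none.
Via E — items with X finishes E: none.
Union: C.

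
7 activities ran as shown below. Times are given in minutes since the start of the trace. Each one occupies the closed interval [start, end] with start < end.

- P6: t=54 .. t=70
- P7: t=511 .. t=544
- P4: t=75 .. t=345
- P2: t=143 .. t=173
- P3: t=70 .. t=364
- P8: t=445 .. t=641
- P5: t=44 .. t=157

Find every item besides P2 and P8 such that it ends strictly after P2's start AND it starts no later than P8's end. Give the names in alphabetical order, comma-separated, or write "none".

P3, P4, P5, P7

Conditions: its end is strictly after P2's start (X.end > t=143) AND its start is no later than P8's end (X.start <= t=641).
P3: end t=364 > t=143? ✓; start t=70 <= t=641? ✓ → yes.
P4: end t=345 > t=143? ✓; start t=75 <= t=641? ✓ → yes.
P5: end t=157 > t=143? ✓; start t=44 <= t=641? ✓ → yes.
P6: end t=70 > t=143? ✗; start t=54 <= t=641? ✓ → no.
P7: end t=544 > t=143? ✓; start t=511 <= t=641? ✓ → yes.
Result: P3, P4, P5, P7.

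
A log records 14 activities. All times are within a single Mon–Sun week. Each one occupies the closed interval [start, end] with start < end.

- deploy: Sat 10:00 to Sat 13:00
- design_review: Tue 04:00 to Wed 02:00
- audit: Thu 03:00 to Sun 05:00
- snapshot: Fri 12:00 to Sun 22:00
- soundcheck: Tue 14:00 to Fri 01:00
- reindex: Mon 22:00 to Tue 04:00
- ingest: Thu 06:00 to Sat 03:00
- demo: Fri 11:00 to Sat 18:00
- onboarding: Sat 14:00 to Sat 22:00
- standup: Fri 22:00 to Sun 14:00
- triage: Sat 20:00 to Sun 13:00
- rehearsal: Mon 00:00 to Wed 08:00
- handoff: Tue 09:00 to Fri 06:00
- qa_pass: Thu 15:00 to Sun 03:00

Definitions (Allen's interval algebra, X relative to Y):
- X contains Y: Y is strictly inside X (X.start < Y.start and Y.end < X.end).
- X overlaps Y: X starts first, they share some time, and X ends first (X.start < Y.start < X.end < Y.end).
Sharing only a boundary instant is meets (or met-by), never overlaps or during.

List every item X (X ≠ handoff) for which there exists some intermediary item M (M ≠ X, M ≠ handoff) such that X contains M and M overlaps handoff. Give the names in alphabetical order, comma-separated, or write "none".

Target handoff = [Tue 09:00, Fri 06:00].
Intermediaries M with M overlaps handoff: design_review, rehearsal.
Via design_review — items with X contains design_review: rehearsal.
Via rehearsal — items with X contains rehearsal: none.
Union: rehearsal.

rehearsal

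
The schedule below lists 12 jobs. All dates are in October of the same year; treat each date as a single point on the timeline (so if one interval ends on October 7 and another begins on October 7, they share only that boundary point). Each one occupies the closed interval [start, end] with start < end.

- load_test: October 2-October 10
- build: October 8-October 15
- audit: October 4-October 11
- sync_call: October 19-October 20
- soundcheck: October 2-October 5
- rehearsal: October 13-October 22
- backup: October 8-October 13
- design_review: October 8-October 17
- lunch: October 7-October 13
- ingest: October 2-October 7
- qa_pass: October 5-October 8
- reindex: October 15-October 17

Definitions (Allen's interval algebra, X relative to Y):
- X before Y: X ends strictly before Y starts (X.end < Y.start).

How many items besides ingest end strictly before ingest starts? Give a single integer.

0

Target ingest = [October 2, October 7].
audit [October 4, October 11] → overlapped-by → no.
backup [October 8, October 13] → after → no.
build [October 8, October 15] → after → no.
design_review [October 8, October 17] → after → no.
load_test [October 2, October 10] → started-by → no.
lunch [October 7, October 13] → met-by → no.
qa_pass [October 5, October 8] → overlapped-by → no.
rehearsal [October 13, October 22] → after → no.
reindex [October 15, October 17] → after → no.
soundcheck [October 2, October 5] → starts → no.
sync_call [October 19, October 20] → after → no.
Total: 0.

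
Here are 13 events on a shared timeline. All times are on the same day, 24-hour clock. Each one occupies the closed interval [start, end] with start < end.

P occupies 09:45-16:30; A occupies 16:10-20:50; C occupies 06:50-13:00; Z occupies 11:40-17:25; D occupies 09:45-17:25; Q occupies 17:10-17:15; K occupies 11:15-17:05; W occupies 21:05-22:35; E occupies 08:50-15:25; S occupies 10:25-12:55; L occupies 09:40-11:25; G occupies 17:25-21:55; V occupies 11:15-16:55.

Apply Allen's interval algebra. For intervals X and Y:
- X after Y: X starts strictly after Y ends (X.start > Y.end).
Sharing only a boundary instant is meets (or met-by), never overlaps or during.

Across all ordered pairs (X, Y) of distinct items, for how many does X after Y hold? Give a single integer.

Checking all 156 ordered pairs for relation 'after'; matching pairs in alphabetical order:
(A, C): A after C ✓
(A, E): A after E ✓
(A, L): A after L ✓
(A, S): A after S ✓
(G, C): G after C ✓
(G, E): G after E ✓
(G, K): G after K ✓
(G, L): G after L ✓
(G, P): G after P ✓
(G, Q): G after Q ✓
(G, S): G after S ✓
(G, V): G after V ✓
(Q, C): Q after C ✓
(Q, E): Q after E ✓
(Q, K): Q after K ✓
(Q, L): Q after L ✓
(Q, P): Q after P ✓
(Q, S): Q after S ✓
(Q, V): Q after V ✓
(W, A): W after A ✓
(W, C): W after C ✓
(W, D): W after D ✓
(W, E): W after E ✓
(W, K): W after K ✓
... plus 7 further pairs not listed.
Count: 31.

31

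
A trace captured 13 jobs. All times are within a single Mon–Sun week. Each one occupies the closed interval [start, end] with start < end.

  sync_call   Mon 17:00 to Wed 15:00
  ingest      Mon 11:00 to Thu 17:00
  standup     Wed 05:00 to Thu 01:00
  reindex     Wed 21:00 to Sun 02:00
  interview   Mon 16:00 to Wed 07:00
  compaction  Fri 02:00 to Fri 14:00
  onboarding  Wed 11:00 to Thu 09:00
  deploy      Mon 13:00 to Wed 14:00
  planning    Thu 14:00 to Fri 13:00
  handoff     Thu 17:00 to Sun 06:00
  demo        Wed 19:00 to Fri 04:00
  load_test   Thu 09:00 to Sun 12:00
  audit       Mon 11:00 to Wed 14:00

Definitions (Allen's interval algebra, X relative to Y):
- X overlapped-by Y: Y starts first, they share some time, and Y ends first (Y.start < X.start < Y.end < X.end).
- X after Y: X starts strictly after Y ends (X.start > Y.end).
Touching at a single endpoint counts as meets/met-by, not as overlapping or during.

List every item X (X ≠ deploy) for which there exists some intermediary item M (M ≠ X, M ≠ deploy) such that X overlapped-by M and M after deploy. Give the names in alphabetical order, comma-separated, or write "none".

compaction, handoff, load_test, planning, reindex

Target deploy = [Mon 13:00, Wed 14:00].
Intermediaries M with M after deploy: compaction, demo, handoff, load_test, planning, reindex.
Via compaction — items with X overlapped-by compaction: none.
Via demo — items with X overlapped-by demo: compaction, handoff, load_test, planning, reindex.
Via handoff — items with X overlapped-by handoff: none.
Via load_test — items with X overlapped-by load_test: none.
Via planning — items with X overlapped-by planning: compaction, handoff.
Via reindex — items with X overlapped-by reindex: handoff, load_test.
Union: compaction, handoff, load_test, planning, reindex.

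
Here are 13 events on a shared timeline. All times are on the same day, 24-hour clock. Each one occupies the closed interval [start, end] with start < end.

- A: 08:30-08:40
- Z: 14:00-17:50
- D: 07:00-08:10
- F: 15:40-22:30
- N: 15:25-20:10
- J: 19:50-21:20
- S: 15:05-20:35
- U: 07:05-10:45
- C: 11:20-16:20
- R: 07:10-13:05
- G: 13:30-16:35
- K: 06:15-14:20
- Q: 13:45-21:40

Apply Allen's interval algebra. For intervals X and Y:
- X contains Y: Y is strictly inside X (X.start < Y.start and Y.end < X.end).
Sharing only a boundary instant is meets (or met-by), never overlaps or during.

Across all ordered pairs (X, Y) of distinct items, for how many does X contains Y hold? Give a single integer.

Checking all 156 ordered pairs for relation 'contains'; matching pairs in alphabetical order:
(F, J): F contains J ✓
(K, A): K contains A ✓
(K, D): K contains D ✓
(K, R): K contains R ✓
(K, U): K contains U ✓
(Q, J): Q contains J ✓
(Q, N): Q contains N ✓
(Q, S): Q contains S ✓
(Q, Z): Q contains Z ✓
(R, A): R contains A ✓
(S, N): S contains N ✓
(U, A): U contains A ✓
Count: 12.

12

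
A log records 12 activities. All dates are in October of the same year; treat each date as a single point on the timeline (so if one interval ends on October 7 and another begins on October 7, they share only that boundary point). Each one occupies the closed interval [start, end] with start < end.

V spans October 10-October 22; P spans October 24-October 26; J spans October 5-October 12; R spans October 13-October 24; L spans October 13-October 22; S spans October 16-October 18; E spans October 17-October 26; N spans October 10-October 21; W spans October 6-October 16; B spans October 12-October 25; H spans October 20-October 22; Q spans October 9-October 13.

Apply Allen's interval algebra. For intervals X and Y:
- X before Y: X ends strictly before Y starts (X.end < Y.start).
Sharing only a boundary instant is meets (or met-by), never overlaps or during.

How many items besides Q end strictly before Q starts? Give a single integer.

Target Q = [October 9, October 13].
B [October 12, October 25] → overlapped-by → no.
E [October 17, October 26] → after → no.
H [October 20, October 22] → after → no.
J [October 5, October 12] → overlaps → no.
L [October 13, October 22] → met-by → no.
N [October 10, October 21] → overlapped-by → no.
P [October 24, October 26] → after → no.
R [October 13, October 24] → met-by → no.
S [October 16, October 18] → after → no.
V [October 10, October 22] → overlapped-by → no.
W [October 6, October 16] → contains → no.
Total: 0.

0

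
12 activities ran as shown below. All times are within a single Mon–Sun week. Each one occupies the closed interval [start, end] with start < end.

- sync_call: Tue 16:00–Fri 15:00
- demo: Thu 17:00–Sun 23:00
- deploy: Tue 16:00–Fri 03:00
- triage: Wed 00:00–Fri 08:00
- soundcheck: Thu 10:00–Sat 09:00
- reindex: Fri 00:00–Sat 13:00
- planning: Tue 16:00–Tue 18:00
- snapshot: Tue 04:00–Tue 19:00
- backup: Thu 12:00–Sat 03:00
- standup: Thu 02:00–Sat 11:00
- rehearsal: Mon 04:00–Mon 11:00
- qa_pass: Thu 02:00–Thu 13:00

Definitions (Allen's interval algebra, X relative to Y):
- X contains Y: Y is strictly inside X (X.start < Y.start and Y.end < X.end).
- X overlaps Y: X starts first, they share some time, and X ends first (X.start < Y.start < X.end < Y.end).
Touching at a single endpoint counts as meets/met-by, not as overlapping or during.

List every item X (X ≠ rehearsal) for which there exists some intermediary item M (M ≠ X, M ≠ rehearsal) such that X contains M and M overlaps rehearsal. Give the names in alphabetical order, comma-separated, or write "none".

Target rehearsal = [Mon 04:00, Mon 11:00].
Intermediaries M with M overlaps rehearsal: none.
Union: none.

none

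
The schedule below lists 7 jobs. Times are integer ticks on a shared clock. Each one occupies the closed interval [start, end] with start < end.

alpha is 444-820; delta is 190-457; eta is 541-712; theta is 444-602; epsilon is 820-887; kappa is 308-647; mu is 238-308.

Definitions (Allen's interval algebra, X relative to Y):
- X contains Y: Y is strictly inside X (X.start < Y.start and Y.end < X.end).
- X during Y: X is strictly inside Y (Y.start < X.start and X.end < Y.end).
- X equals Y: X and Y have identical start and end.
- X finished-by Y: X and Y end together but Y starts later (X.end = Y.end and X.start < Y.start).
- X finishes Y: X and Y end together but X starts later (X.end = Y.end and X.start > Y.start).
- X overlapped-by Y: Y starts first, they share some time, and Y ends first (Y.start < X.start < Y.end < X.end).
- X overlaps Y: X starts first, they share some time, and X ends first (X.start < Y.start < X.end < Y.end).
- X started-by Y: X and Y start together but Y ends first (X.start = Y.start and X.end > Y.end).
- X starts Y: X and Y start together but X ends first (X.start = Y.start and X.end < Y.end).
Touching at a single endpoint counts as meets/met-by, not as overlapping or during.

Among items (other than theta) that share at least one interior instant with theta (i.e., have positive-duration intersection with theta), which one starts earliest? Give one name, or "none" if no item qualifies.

delta

Target theta = [444, 602].
alpha [444, 820] → started-by → candidate.
delta [190, 457] → overlaps → candidate.
epsilon [820, 887] → after → excluded.
eta [541, 712] → overlapped-by → candidate.
kappa [308, 647] → contains → candidate.
mu [238, 308] → before → excluded.
Among candidates, earliest start is 190 → delta.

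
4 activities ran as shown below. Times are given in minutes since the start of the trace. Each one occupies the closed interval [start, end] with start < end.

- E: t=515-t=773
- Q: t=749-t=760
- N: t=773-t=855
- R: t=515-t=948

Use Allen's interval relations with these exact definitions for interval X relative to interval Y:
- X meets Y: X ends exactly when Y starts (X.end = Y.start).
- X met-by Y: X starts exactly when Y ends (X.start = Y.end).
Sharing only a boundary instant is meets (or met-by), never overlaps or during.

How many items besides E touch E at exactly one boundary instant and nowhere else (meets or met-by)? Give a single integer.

Target E = [t=515, t=773].
N [t=773, t=855] → met-by → counts.
Q [t=749, t=760] → during → no.
R [t=515, t=948] → started-by → no.
Total: 1.

1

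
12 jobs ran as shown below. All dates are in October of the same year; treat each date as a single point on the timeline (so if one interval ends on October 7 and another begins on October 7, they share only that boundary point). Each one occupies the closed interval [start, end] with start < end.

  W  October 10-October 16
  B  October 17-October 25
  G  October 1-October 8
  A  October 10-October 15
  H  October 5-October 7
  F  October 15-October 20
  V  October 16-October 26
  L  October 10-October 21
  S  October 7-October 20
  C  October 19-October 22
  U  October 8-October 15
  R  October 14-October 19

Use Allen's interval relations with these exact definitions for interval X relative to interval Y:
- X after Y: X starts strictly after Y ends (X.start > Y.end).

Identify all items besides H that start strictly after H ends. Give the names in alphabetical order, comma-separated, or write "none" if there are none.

Target H = [October 5, October 7].
A [October 10, October 15] → after → yes.
B [October 17, October 25] → after → yes.
C [October 19, October 22] → after → yes.
F [October 15, October 20] → after → yes.
G [October 1, October 8] → contains → no.
L [October 10, October 21] → after → yes.
R [October 14, October 19] → after → yes.
S [October 7, October 20] → met-by → no.
U [October 8, October 15] → after → yes.
V [October 16, October 26] → after → yes.
W [October 10, October 16] → after → yes.
Result: A, B, C, F, L, R, U, V, W.

A, B, C, F, L, R, U, V, W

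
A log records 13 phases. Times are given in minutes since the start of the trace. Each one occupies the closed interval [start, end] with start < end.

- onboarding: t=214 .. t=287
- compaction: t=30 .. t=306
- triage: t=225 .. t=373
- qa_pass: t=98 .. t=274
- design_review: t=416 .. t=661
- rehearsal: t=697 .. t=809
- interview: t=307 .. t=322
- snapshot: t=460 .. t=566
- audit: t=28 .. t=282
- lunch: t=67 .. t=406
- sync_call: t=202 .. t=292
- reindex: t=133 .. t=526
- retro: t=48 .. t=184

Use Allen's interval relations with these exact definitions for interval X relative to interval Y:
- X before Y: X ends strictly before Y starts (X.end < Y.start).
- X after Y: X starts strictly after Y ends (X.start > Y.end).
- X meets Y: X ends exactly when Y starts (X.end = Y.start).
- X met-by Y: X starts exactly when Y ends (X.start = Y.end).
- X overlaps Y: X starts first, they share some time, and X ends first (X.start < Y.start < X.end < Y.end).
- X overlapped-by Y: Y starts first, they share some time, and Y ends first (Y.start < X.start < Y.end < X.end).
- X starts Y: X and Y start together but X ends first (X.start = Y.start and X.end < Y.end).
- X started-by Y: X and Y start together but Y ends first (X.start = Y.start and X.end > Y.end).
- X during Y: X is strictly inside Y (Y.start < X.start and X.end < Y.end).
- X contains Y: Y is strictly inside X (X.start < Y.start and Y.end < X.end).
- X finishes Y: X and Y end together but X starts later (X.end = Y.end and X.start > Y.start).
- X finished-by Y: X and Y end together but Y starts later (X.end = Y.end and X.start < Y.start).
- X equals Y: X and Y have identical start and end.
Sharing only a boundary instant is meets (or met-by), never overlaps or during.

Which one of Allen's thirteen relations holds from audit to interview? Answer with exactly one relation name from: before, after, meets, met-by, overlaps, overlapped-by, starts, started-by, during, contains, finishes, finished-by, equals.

audit = [t=28, t=282]; interview = [t=307, t=322].
Compare endpoints: audit.start < interview.start, audit.start < interview.end, audit.end < interview.start, audit.end < interview.end.
That pattern is 'before'.

before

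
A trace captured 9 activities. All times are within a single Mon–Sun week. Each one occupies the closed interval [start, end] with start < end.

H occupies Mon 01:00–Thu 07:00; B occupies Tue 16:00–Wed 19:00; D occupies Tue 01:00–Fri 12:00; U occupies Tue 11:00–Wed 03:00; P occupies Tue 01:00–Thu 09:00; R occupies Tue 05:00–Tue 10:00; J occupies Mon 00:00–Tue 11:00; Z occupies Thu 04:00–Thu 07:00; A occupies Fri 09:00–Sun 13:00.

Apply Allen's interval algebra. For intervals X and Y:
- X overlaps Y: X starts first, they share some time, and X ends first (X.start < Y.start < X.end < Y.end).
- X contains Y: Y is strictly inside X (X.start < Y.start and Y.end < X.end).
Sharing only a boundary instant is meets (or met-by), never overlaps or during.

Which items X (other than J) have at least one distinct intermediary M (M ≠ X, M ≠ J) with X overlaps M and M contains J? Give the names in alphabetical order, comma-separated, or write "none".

none

Target J = [Mon 00:00, Tue 11:00].
Intermediaries M with M contains J: none.
Union: none.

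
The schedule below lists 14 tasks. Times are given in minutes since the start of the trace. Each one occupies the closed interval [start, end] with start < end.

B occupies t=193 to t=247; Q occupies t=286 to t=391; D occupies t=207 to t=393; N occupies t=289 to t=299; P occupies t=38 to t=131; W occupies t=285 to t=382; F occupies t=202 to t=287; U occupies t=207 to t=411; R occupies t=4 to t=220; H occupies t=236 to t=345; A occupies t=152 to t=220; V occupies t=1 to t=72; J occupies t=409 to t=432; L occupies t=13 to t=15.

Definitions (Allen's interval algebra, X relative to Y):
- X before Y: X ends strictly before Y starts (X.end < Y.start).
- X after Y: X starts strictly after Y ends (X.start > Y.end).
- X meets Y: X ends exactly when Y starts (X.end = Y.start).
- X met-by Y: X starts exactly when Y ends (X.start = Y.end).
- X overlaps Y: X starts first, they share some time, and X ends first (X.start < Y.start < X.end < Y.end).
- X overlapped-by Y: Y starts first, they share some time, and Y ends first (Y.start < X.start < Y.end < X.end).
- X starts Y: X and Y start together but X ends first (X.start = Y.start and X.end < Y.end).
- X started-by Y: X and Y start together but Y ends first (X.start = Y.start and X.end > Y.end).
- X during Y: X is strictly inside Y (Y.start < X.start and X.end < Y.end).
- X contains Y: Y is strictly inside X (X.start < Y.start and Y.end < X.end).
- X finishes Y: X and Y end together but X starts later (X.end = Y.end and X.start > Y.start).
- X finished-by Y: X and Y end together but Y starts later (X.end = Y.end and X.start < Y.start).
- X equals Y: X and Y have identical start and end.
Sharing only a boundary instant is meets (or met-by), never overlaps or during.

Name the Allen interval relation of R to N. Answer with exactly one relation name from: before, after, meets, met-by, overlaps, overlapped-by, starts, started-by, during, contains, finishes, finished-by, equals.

before

R = [t=4, t=220]; N = [t=289, t=299].
Compare endpoints: R.start < N.start, R.start < N.end, R.end < N.start, R.end < N.end.
That pattern is 'before'.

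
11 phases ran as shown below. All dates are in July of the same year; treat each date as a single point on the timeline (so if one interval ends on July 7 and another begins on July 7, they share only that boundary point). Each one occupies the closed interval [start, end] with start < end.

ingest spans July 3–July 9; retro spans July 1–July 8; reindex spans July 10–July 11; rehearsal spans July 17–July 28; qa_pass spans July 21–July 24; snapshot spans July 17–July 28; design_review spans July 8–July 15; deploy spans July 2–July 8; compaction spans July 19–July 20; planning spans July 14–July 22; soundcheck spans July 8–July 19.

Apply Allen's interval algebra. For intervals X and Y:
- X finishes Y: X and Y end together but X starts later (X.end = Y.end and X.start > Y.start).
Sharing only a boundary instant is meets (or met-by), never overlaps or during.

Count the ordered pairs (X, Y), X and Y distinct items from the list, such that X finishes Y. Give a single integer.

Checking all 110 ordered pairs for relation 'finishes'; matching pairs in alphabetical order:
(deploy, retro): deploy finishes retro ✓
Count: 1.

1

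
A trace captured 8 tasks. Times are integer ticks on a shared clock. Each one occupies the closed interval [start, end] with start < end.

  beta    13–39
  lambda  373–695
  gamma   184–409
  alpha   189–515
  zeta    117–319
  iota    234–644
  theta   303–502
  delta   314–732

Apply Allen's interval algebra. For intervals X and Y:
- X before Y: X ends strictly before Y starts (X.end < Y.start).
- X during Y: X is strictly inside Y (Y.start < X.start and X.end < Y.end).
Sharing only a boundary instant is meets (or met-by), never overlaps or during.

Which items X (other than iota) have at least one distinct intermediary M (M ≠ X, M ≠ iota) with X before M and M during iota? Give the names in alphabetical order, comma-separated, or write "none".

Target iota = [234, 644].
Intermediaries M with M during iota: theta.
Via theta — items with X before theta: beta.
Union: beta.

beta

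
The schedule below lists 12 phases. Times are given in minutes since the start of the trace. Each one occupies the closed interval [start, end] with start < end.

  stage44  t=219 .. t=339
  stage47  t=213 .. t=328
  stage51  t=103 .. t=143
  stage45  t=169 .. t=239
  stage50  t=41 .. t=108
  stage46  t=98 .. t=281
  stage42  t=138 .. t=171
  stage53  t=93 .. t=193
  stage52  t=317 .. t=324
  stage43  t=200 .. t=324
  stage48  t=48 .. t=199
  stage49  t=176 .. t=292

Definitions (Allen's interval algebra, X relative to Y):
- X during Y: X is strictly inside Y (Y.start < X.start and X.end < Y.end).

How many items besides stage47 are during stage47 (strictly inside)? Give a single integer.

Target stage47 = [t=213, t=328].
stage42 [t=138, t=171] → before → no.
stage43 [t=200, t=324] → overlaps → no.
stage44 [t=219, t=339] → overlapped-by → no.
stage45 [t=169, t=239] → overlaps → no.
stage46 [t=98, t=281] → overlaps → no.
stage48 [t=48, t=199] → before → no.
stage49 [t=176, t=292] → overlaps → no.
stage50 [t=41, t=108] → before → no.
stage51 [t=103, t=143] → before → no.
stage52 [t=317, t=324] → during → counts.
stage53 [t=93, t=193] → before → no.
Total: 1.

1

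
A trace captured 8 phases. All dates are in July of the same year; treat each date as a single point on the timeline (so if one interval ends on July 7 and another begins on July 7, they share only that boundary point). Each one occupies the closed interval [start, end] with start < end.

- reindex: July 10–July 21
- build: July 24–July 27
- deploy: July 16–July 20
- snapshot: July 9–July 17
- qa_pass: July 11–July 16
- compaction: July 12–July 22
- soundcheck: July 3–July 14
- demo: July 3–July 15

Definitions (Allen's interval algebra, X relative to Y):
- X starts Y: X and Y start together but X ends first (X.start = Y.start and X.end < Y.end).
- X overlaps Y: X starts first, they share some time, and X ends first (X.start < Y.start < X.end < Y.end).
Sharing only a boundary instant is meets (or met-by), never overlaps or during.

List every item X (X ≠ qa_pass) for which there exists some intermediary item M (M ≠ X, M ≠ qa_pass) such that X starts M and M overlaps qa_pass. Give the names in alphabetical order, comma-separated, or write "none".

Target qa_pass = [July 11, July 16].
Intermediaries M with M overlaps qa_pass: demo, soundcheck.
Via demo — items with X starts demo: soundcheck.
Via soundcheck — items with X starts soundcheck: none.
Union: soundcheck.

soundcheck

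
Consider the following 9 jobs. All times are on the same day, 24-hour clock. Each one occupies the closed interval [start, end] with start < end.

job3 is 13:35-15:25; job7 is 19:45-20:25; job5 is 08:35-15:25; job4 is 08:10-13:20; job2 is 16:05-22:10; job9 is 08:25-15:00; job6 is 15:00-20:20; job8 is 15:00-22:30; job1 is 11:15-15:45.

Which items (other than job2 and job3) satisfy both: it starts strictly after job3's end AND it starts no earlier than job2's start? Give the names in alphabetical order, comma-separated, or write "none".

job7

Conditions: its start is strictly after job3's end (X.start > 15:25) AND its start is no earlier than job2's start (X.start >= 16:05).
job1: start 11:15 > 15:25? ✗; start 11:15 >= 16:05? ✗ → no.
job4: start 08:10 > 15:25? ✗; start 08:10 >= 16:05? ✗ → no.
job5: start 08:35 > 15:25? ✗; start 08:35 >= 16:05? ✗ → no.
job6: start 15:00 > 15:25? ✗; start 15:00 >= 16:05? ✗ → no.
job7: start 19:45 > 15:25? ✓; start 19:45 >= 16:05? ✓ → yes.
job8: start 15:00 > 15:25? ✗; start 15:00 >= 16:05? ✗ → no.
job9: start 08:25 > 15:25? ✗; start 08:25 >= 16:05? ✗ → no.
Result: job7.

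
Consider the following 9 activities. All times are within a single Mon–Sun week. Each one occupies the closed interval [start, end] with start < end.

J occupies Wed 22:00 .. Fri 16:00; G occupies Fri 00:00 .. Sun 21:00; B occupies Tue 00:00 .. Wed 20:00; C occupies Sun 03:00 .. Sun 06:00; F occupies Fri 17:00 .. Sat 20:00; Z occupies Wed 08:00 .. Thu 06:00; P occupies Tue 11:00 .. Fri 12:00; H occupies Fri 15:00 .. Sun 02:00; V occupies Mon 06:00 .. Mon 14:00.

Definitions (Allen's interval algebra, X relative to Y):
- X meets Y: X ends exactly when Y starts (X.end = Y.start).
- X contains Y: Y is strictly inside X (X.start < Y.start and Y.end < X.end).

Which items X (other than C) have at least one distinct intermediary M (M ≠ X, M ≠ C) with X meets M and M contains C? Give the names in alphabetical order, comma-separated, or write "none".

Target C = [Sun 03:00, Sun 06:00].
Intermediaries M with M contains C: G.
Via G — items with X meets G: none.
Union: none.

none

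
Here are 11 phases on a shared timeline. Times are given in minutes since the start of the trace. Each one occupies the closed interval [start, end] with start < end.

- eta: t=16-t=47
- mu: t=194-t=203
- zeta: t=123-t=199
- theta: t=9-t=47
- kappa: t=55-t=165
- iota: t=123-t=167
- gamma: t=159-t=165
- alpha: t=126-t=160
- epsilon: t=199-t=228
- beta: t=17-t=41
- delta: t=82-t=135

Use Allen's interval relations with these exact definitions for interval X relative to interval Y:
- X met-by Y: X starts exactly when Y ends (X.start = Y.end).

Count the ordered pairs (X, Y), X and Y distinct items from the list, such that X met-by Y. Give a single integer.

Checking all 110 ordered pairs for relation 'met-by'; matching pairs in alphabetical order:
(epsilon, zeta): epsilon met-by zeta ✓
Count: 1.

1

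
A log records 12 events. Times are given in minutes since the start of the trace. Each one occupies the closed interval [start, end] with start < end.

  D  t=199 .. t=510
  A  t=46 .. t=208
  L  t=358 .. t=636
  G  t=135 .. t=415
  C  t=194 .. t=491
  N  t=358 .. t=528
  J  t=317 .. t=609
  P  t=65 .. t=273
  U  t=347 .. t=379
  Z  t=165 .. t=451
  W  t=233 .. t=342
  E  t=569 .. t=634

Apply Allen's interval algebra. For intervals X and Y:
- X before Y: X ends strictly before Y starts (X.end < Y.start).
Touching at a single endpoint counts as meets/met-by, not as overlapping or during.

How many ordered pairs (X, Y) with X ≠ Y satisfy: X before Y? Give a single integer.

21

Checking all 132 ordered pairs for relation 'before'; matching pairs in alphabetical order:
(A, E): A before E ✓
(A, J): A before J ✓
(A, L): A before L ✓
(A, N): A before N ✓
(A, U): A before U ✓
(A, W): A before W ✓
(C, E): C before E ✓
(D, E): D before E ✓
(G, E): G before E ✓
(N, E): N before E ✓
(P, E): P before E ✓
(P, J): P before J ✓
(P, L): P before L ✓
(P, N): P before N ✓
(P, U): P before U ✓
(U, E): U before E ✓
(W, E): W before E ✓
(W, L): W before L ✓
(W, N): W before N ✓
(W, U): W before U ✓
(Z, E): Z before E ✓
Count: 21.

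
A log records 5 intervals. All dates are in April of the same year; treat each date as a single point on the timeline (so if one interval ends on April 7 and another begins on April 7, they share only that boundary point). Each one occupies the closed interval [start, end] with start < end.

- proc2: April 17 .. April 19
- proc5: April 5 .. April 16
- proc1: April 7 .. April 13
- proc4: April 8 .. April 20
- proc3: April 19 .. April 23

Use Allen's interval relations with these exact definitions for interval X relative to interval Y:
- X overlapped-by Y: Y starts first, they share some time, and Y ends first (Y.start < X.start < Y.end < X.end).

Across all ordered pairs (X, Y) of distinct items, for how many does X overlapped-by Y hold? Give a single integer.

Checking all 20 ordered pairs for relation 'overlapped-by'; matching pairs in alphabetical order:
(proc3, proc4): proc3 overlapped-by proc4 ✓
(proc4, proc1): proc4 overlapped-by proc1 ✓
(proc4, proc5): proc4 overlapped-by proc5 ✓
Count: 3.

3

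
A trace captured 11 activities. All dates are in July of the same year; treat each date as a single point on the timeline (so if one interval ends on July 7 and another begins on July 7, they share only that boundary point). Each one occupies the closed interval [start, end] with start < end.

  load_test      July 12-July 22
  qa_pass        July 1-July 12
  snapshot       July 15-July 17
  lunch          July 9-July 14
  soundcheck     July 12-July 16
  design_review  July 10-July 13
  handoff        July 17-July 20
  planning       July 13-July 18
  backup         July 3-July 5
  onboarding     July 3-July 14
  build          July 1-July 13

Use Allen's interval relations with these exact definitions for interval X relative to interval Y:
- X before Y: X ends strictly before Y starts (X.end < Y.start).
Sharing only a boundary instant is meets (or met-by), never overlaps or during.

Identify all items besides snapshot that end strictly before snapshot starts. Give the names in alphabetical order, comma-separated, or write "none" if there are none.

backup, build, design_review, lunch, onboarding, qa_pass

Target snapshot = [July 15, July 17].
backup [July 3, July 5] → before → yes.
build [July 1, July 13] → before → yes.
design_review [July 10, July 13] → before → yes.
handoff [July 17, July 20] → met-by → no.
load_test [July 12, July 22] → contains → no.
lunch [July 9, July 14] → before → yes.
onboarding [July 3, July 14] → before → yes.
planning [July 13, July 18] → contains → no.
qa_pass [July 1, July 12] → before → yes.
soundcheck [July 12, July 16] → overlaps → no.
Result: backup, build, design_review, lunch, onboarding, qa_pass.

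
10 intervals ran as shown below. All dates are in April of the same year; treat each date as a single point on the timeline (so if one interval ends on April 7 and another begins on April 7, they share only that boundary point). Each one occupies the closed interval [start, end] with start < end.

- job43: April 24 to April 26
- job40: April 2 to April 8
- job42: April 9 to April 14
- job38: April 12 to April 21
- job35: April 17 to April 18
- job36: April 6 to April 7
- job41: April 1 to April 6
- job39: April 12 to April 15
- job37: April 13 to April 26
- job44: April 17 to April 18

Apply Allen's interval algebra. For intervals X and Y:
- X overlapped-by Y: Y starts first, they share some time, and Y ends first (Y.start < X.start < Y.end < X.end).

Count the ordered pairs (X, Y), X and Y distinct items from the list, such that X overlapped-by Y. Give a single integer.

Checking all 90 ordered pairs for relation 'overlapped-by'; matching pairs in alphabetical order:
(job37, job38): job37 overlapped-by job38 ✓
(job37, job39): job37 overlapped-by job39 ✓
(job37, job42): job37 overlapped-by job42 ✓
(job38, job42): job38 overlapped-by job42 ✓
(job39, job42): job39 overlapped-by job42 ✓
(job40, job41): job40 overlapped-by job41 ✓
Count: 6.

6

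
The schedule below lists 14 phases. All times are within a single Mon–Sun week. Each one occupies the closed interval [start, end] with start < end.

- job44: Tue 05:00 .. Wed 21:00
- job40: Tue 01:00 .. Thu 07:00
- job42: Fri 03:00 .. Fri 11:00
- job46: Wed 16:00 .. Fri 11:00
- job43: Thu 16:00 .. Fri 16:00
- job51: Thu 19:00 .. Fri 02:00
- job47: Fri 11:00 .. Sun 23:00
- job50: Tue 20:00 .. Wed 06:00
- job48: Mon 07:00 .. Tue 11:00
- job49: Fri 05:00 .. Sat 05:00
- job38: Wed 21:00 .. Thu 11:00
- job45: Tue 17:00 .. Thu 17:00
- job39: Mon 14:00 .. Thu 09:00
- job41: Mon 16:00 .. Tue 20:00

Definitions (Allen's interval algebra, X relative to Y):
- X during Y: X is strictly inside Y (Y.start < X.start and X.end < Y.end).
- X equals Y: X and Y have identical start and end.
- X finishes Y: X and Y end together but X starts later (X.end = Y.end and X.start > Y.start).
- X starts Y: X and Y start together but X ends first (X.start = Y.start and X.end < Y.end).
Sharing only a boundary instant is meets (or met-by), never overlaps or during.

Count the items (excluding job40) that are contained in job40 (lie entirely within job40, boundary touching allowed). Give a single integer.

Target job40 = [Tue 01:00, Thu 07:00].
job38 [Wed 21:00, Thu 11:00] → overlapped-by → no.
job39 [Mon 14:00, Thu 09:00] → contains → no.
job41 [Mon 16:00, Tue 20:00] → overlaps → no.
job42 [Fri 03:00, Fri 11:00] → after → no.
job43 [Thu 16:00, Fri 16:00] → after → no.
job44 [Tue 05:00, Wed 21:00] → during → counts.
job45 [Tue 17:00, Thu 17:00] → overlapped-by → no.
job46 [Wed 16:00, Fri 11:00] → overlapped-by → no.
job47 [Fri 11:00, Sun 23:00] → after → no.
job48 [Mon 07:00, Tue 11:00] → overlaps → no.
job49 [Fri 05:00, Sat 05:00] → after → no.
job50 [Tue 20:00, Wed 06:00] → during → counts.
job51 [Thu 19:00, Fri 02:00] → after → no.
Total: 2.

2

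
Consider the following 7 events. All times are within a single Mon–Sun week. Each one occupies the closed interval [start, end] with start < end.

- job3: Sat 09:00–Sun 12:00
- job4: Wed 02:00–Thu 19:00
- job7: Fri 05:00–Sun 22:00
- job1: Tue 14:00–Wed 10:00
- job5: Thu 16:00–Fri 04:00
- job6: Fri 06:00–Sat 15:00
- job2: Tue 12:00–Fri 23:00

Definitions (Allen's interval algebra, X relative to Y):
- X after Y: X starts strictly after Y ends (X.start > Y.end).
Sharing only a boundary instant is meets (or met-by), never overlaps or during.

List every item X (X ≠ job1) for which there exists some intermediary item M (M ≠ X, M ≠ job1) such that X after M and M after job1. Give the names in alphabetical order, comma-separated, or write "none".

Target job1 = [Tue 14:00, Wed 10:00].
Intermediaries M with M after job1: job3, job5, job6, job7.
Via job3 — items with X after job3: none.
Via job5 — items with X after job5: job3, job6, job7.
Via job6 — items with X after job6: none.
Via job7 — items with X after job7: none.
Union: job3, job6, job7.

job3, job6, job7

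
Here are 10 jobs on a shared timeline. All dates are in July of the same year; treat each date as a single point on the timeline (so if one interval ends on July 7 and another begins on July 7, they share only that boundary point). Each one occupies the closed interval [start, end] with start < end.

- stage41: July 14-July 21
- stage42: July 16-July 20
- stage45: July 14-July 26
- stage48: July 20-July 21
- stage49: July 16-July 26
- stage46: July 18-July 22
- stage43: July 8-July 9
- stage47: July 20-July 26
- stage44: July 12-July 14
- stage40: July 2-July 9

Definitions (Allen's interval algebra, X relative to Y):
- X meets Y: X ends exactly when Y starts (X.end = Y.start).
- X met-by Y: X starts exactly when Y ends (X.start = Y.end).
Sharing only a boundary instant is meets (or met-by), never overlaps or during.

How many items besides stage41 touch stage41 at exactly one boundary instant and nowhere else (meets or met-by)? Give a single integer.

1

Target stage41 = [July 14, July 21].
stage40 [July 2, July 9] → before → no.
stage42 [July 16, July 20] → during → no.
stage43 [July 8, July 9] → before → no.
stage44 [July 12, July 14] → meets → counts.
stage45 [July 14, July 26] → started-by → no.
stage46 [July 18, July 22] → overlapped-by → no.
stage47 [July 20, July 26] → overlapped-by → no.
stage48 [July 20, July 21] → finishes → no.
stage49 [July 16, July 26] → overlapped-by → no.
Total: 1.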